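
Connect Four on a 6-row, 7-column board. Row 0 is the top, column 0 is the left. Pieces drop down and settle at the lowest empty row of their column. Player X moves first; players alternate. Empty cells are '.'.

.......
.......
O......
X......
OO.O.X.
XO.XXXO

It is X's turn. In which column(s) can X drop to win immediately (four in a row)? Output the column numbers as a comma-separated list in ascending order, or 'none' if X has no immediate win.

Answer: 2

Derivation:
col 0: drop X → no win
col 1: drop X → no win
col 2: drop X → WIN!
col 3: drop X → no win
col 4: drop X → no win
col 5: drop X → no win
col 6: drop X → no win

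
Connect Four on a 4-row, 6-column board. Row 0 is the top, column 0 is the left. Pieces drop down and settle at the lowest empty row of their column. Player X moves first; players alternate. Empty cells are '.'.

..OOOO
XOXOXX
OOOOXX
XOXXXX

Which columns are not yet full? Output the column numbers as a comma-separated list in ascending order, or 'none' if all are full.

Answer: 0,1

Derivation:
col 0: top cell = '.' → open
col 1: top cell = '.' → open
col 2: top cell = 'O' → FULL
col 3: top cell = 'O' → FULL
col 4: top cell = 'O' → FULL
col 5: top cell = 'O' → FULL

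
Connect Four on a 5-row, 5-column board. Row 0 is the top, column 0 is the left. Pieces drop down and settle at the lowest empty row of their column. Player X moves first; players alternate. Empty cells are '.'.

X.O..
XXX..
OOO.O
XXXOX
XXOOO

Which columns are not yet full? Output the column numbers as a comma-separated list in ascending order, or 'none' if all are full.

col 0: top cell = 'X' → FULL
col 1: top cell = '.' → open
col 2: top cell = 'O' → FULL
col 3: top cell = '.' → open
col 4: top cell = '.' → open

Answer: 1,3,4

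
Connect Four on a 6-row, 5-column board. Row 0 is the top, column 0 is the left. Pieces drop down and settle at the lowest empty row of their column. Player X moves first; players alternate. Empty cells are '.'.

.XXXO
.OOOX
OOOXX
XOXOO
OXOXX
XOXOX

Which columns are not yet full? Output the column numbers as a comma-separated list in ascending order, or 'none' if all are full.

Answer: 0

Derivation:
col 0: top cell = '.' → open
col 1: top cell = 'X' → FULL
col 2: top cell = 'X' → FULL
col 3: top cell = 'X' → FULL
col 4: top cell = 'O' → FULL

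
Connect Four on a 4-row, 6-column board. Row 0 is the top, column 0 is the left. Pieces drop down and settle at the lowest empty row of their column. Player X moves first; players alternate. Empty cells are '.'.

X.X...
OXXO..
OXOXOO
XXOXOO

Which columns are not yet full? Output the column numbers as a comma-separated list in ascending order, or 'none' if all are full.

col 0: top cell = 'X' → FULL
col 1: top cell = '.' → open
col 2: top cell = 'X' → FULL
col 3: top cell = '.' → open
col 4: top cell = '.' → open
col 5: top cell = '.' → open

Answer: 1,3,4,5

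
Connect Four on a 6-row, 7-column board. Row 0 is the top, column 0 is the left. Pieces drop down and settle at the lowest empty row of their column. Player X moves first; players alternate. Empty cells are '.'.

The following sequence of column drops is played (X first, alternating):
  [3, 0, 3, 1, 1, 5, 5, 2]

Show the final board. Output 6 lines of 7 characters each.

Move 1: X drops in col 3, lands at row 5
Move 2: O drops in col 0, lands at row 5
Move 3: X drops in col 3, lands at row 4
Move 4: O drops in col 1, lands at row 5
Move 5: X drops in col 1, lands at row 4
Move 6: O drops in col 5, lands at row 5
Move 7: X drops in col 5, lands at row 4
Move 8: O drops in col 2, lands at row 5

Answer: .......
.......
.......
.......
.X.X.X.
OOOX.O.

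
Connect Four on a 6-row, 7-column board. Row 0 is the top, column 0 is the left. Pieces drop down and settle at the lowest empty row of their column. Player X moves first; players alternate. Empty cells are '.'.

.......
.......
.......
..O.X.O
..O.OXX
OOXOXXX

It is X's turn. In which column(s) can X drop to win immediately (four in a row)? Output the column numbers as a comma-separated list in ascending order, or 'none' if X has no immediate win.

Answer: none

Derivation:
col 0: drop X → no win
col 1: drop X → no win
col 2: drop X → no win
col 3: drop X → no win
col 4: drop X → no win
col 5: drop X → no win
col 6: drop X → no win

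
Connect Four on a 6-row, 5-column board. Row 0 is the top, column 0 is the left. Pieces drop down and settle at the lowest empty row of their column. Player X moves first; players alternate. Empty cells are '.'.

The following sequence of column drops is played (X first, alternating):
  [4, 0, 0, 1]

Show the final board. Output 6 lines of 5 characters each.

Move 1: X drops in col 4, lands at row 5
Move 2: O drops in col 0, lands at row 5
Move 3: X drops in col 0, lands at row 4
Move 4: O drops in col 1, lands at row 5

Answer: .....
.....
.....
.....
X....
OO..X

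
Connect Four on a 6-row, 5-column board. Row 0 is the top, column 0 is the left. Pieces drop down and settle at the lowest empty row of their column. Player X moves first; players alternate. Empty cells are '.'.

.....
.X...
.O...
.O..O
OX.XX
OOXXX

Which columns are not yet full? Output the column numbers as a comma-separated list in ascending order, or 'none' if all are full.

col 0: top cell = '.' → open
col 1: top cell = '.' → open
col 2: top cell = '.' → open
col 3: top cell = '.' → open
col 4: top cell = '.' → open

Answer: 0,1,2,3,4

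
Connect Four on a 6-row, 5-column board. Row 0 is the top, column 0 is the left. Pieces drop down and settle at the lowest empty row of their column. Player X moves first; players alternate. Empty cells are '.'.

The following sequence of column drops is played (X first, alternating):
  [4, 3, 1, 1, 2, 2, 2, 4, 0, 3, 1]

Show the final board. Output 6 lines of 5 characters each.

Answer: .....
.....
.....
.XX..
.OOOO
XXXOX

Derivation:
Move 1: X drops in col 4, lands at row 5
Move 2: O drops in col 3, lands at row 5
Move 3: X drops in col 1, lands at row 5
Move 4: O drops in col 1, lands at row 4
Move 5: X drops in col 2, lands at row 5
Move 6: O drops in col 2, lands at row 4
Move 7: X drops in col 2, lands at row 3
Move 8: O drops in col 4, lands at row 4
Move 9: X drops in col 0, lands at row 5
Move 10: O drops in col 3, lands at row 4
Move 11: X drops in col 1, lands at row 3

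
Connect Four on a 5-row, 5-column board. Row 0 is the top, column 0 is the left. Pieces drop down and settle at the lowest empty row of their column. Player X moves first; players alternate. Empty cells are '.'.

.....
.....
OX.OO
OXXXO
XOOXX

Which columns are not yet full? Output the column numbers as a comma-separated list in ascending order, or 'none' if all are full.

Answer: 0,1,2,3,4

Derivation:
col 0: top cell = '.' → open
col 1: top cell = '.' → open
col 2: top cell = '.' → open
col 3: top cell = '.' → open
col 4: top cell = '.' → open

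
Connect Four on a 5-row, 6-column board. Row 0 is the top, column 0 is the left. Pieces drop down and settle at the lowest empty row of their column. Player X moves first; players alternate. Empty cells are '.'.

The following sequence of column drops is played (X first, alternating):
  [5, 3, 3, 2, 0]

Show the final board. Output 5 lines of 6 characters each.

Move 1: X drops in col 5, lands at row 4
Move 2: O drops in col 3, lands at row 4
Move 3: X drops in col 3, lands at row 3
Move 4: O drops in col 2, lands at row 4
Move 5: X drops in col 0, lands at row 4

Answer: ......
......
......
...X..
X.OO.X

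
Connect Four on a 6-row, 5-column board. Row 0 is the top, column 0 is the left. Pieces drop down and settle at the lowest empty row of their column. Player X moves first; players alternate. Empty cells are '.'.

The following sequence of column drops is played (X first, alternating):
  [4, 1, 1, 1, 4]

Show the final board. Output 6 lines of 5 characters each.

Move 1: X drops in col 4, lands at row 5
Move 2: O drops in col 1, lands at row 5
Move 3: X drops in col 1, lands at row 4
Move 4: O drops in col 1, lands at row 3
Move 5: X drops in col 4, lands at row 4

Answer: .....
.....
.....
.O...
.X..X
.O..X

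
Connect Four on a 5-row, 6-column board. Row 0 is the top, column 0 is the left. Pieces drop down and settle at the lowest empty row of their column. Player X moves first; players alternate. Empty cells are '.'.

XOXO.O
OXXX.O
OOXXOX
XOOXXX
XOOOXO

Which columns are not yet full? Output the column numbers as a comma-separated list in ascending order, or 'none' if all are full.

col 0: top cell = 'X' → FULL
col 1: top cell = 'O' → FULL
col 2: top cell = 'X' → FULL
col 3: top cell = 'O' → FULL
col 4: top cell = '.' → open
col 5: top cell = 'O' → FULL

Answer: 4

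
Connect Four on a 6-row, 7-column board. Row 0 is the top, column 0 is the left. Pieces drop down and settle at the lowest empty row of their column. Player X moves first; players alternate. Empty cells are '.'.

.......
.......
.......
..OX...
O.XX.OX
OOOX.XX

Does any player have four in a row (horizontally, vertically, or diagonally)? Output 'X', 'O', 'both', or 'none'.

none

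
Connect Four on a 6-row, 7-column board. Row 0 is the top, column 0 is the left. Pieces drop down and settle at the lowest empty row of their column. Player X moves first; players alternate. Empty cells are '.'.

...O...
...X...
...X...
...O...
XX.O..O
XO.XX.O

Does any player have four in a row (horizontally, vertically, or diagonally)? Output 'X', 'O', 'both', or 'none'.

none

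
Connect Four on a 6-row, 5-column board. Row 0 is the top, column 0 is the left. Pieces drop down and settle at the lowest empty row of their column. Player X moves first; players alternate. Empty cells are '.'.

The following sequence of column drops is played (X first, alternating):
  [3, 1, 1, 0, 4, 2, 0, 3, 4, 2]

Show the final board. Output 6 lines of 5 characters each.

Move 1: X drops in col 3, lands at row 5
Move 2: O drops in col 1, lands at row 5
Move 3: X drops in col 1, lands at row 4
Move 4: O drops in col 0, lands at row 5
Move 5: X drops in col 4, lands at row 5
Move 6: O drops in col 2, lands at row 5
Move 7: X drops in col 0, lands at row 4
Move 8: O drops in col 3, lands at row 4
Move 9: X drops in col 4, lands at row 4
Move 10: O drops in col 2, lands at row 4

Answer: .....
.....
.....
.....
XXOOX
OOOXX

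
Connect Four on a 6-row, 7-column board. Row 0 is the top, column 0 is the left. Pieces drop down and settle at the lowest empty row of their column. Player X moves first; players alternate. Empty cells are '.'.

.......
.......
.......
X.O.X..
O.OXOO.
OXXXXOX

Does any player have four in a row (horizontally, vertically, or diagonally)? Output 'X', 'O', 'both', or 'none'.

X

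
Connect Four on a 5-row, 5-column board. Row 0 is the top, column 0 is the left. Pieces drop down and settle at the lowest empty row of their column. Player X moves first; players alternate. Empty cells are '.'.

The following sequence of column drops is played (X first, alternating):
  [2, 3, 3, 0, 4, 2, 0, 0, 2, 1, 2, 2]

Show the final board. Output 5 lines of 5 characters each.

Answer: ..O..
..X..
O.X..
X.OX.
OOXOX

Derivation:
Move 1: X drops in col 2, lands at row 4
Move 2: O drops in col 3, lands at row 4
Move 3: X drops in col 3, lands at row 3
Move 4: O drops in col 0, lands at row 4
Move 5: X drops in col 4, lands at row 4
Move 6: O drops in col 2, lands at row 3
Move 7: X drops in col 0, lands at row 3
Move 8: O drops in col 0, lands at row 2
Move 9: X drops in col 2, lands at row 2
Move 10: O drops in col 1, lands at row 4
Move 11: X drops in col 2, lands at row 1
Move 12: O drops in col 2, lands at row 0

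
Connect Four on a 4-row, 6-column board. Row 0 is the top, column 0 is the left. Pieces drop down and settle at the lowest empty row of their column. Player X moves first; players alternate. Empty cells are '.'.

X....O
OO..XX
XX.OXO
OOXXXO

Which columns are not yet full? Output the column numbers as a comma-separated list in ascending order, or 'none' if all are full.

Answer: 1,2,3,4

Derivation:
col 0: top cell = 'X' → FULL
col 1: top cell = '.' → open
col 2: top cell = '.' → open
col 3: top cell = '.' → open
col 4: top cell = '.' → open
col 5: top cell = 'O' → FULL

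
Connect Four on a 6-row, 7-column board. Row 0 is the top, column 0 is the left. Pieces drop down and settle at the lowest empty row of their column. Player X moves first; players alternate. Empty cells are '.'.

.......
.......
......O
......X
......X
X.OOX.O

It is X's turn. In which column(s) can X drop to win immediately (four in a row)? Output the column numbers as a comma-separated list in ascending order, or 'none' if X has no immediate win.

Answer: none

Derivation:
col 0: drop X → no win
col 1: drop X → no win
col 2: drop X → no win
col 3: drop X → no win
col 4: drop X → no win
col 5: drop X → no win
col 6: drop X → no win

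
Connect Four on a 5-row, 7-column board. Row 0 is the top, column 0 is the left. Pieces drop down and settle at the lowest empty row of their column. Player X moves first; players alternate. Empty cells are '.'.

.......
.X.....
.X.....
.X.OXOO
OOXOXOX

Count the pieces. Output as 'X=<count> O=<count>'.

X=7 O=7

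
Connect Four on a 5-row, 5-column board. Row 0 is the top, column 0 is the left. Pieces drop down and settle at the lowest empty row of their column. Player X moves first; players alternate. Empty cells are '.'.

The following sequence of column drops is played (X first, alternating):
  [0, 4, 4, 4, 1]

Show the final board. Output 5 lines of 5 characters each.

Move 1: X drops in col 0, lands at row 4
Move 2: O drops in col 4, lands at row 4
Move 3: X drops in col 4, lands at row 3
Move 4: O drops in col 4, lands at row 2
Move 5: X drops in col 1, lands at row 4

Answer: .....
.....
....O
....X
XX..O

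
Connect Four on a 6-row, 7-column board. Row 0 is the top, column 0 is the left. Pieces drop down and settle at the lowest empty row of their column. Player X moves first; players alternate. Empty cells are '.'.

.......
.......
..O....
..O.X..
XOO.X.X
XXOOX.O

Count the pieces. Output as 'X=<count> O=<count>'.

X=7 O=7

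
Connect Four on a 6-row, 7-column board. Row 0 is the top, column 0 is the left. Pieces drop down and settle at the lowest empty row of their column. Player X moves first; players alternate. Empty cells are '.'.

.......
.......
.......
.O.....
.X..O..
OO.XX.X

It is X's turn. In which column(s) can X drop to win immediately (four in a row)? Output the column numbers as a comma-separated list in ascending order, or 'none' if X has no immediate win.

col 0: drop X → no win
col 1: drop X → no win
col 2: drop X → no win
col 3: drop X → no win
col 4: drop X → no win
col 5: drop X → WIN!
col 6: drop X → no win

Answer: 5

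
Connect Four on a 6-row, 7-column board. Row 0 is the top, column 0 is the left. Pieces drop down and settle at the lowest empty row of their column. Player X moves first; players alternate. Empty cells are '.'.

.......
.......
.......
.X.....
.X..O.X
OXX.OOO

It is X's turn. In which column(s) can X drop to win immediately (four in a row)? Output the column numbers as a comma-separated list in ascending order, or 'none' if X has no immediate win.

col 0: drop X → no win
col 1: drop X → WIN!
col 2: drop X → no win
col 3: drop X → no win
col 4: drop X → no win
col 5: drop X → no win
col 6: drop X → no win

Answer: 1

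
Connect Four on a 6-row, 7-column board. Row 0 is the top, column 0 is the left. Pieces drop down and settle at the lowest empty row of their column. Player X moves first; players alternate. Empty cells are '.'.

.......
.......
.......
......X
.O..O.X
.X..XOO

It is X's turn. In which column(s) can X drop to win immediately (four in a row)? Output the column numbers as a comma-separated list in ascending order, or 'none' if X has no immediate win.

Answer: none

Derivation:
col 0: drop X → no win
col 1: drop X → no win
col 2: drop X → no win
col 3: drop X → no win
col 4: drop X → no win
col 5: drop X → no win
col 6: drop X → no win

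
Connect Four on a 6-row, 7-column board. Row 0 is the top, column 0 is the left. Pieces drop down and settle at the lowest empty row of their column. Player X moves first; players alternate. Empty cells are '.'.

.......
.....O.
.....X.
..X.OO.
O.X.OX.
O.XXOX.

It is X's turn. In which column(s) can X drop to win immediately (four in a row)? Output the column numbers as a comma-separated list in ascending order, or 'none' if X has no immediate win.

Answer: 2

Derivation:
col 0: drop X → no win
col 1: drop X → no win
col 2: drop X → WIN!
col 3: drop X → no win
col 4: drop X → no win
col 5: drop X → no win
col 6: drop X → no win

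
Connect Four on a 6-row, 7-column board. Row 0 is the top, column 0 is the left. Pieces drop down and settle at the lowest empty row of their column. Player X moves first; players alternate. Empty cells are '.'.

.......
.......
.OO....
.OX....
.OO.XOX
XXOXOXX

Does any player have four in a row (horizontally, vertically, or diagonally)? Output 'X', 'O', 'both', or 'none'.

none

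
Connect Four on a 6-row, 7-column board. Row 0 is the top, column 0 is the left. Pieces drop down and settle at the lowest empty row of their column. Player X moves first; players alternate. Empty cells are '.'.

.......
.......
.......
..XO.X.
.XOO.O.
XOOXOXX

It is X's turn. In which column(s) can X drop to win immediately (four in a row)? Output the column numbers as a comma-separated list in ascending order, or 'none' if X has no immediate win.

col 0: drop X → no win
col 1: drop X → no win
col 2: drop X → no win
col 3: drop X → WIN!
col 4: drop X → no win
col 5: drop X → no win
col 6: drop X → no win

Answer: 3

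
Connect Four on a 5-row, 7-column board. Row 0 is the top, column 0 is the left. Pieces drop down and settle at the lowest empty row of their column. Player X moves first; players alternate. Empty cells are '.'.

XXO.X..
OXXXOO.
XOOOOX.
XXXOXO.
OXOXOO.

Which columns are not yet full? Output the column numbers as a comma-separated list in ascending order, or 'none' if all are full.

col 0: top cell = 'X' → FULL
col 1: top cell = 'X' → FULL
col 2: top cell = 'O' → FULL
col 3: top cell = '.' → open
col 4: top cell = 'X' → FULL
col 5: top cell = '.' → open
col 6: top cell = '.' → open

Answer: 3,5,6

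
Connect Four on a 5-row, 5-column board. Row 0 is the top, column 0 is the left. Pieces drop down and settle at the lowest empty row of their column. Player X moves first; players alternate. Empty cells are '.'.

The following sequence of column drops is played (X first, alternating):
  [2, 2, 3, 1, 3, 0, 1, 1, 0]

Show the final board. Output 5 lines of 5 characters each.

Answer: .....
.....
.O...
XXOX.
OOXX.

Derivation:
Move 1: X drops in col 2, lands at row 4
Move 2: O drops in col 2, lands at row 3
Move 3: X drops in col 3, lands at row 4
Move 4: O drops in col 1, lands at row 4
Move 5: X drops in col 3, lands at row 3
Move 6: O drops in col 0, lands at row 4
Move 7: X drops in col 1, lands at row 3
Move 8: O drops in col 1, lands at row 2
Move 9: X drops in col 0, lands at row 3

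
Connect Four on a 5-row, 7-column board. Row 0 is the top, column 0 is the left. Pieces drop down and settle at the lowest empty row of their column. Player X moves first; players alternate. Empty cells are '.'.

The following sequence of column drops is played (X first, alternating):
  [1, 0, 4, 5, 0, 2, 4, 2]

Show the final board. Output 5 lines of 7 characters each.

Move 1: X drops in col 1, lands at row 4
Move 2: O drops in col 0, lands at row 4
Move 3: X drops in col 4, lands at row 4
Move 4: O drops in col 5, lands at row 4
Move 5: X drops in col 0, lands at row 3
Move 6: O drops in col 2, lands at row 4
Move 7: X drops in col 4, lands at row 3
Move 8: O drops in col 2, lands at row 3

Answer: .......
.......
.......
X.O.X..
OXO.XO.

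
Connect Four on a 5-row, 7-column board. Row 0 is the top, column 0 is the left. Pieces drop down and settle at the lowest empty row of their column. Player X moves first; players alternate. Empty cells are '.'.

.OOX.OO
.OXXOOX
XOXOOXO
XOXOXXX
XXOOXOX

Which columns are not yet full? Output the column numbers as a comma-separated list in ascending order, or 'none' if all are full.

col 0: top cell = '.' → open
col 1: top cell = 'O' → FULL
col 2: top cell = 'O' → FULL
col 3: top cell = 'X' → FULL
col 4: top cell = '.' → open
col 5: top cell = 'O' → FULL
col 6: top cell = 'O' → FULL

Answer: 0,4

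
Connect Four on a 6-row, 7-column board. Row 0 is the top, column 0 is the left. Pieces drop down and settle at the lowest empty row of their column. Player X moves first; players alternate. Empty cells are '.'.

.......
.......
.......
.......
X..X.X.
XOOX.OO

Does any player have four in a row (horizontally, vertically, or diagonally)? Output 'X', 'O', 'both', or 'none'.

none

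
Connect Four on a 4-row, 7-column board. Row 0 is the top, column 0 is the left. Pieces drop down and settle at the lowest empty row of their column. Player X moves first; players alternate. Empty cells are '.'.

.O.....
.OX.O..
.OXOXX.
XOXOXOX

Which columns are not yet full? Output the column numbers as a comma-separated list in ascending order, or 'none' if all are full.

Answer: 0,2,3,4,5,6

Derivation:
col 0: top cell = '.' → open
col 1: top cell = 'O' → FULL
col 2: top cell = '.' → open
col 3: top cell = '.' → open
col 4: top cell = '.' → open
col 5: top cell = '.' → open
col 6: top cell = '.' → open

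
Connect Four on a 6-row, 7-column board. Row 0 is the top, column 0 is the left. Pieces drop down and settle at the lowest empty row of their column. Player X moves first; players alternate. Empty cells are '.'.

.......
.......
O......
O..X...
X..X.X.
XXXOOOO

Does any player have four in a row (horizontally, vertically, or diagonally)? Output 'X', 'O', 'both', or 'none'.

O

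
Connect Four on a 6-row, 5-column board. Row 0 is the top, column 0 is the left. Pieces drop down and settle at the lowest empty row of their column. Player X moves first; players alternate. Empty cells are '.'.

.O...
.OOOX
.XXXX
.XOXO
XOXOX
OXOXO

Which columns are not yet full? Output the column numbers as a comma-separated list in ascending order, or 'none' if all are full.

Answer: 0,2,3,4

Derivation:
col 0: top cell = '.' → open
col 1: top cell = 'O' → FULL
col 2: top cell = '.' → open
col 3: top cell = '.' → open
col 4: top cell = '.' → open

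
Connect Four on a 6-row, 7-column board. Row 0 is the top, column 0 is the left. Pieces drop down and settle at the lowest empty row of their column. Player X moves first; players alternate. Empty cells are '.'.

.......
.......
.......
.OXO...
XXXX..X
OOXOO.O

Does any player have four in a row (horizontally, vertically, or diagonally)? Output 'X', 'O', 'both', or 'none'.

X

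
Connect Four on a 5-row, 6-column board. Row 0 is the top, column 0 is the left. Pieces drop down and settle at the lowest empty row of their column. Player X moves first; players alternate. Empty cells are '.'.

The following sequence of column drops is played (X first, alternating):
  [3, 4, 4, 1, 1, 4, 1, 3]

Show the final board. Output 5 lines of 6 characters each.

Answer: ......
......
.X..O.
.X.OX.
.O.XO.

Derivation:
Move 1: X drops in col 3, lands at row 4
Move 2: O drops in col 4, lands at row 4
Move 3: X drops in col 4, lands at row 3
Move 4: O drops in col 1, lands at row 4
Move 5: X drops in col 1, lands at row 3
Move 6: O drops in col 4, lands at row 2
Move 7: X drops in col 1, lands at row 2
Move 8: O drops in col 3, lands at row 3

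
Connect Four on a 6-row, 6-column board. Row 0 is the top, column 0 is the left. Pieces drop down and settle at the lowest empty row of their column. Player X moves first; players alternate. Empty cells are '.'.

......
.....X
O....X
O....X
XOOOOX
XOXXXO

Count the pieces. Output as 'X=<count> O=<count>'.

X=9 O=8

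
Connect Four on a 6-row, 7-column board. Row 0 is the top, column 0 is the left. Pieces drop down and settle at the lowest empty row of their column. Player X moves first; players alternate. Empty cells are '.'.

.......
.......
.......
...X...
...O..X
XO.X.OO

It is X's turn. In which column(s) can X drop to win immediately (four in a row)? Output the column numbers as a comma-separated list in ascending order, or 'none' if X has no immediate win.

col 0: drop X → no win
col 1: drop X → no win
col 2: drop X → no win
col 3: drop X → no win
col 4: drop X → no win
col 5: drop X → no win
col 6: drop X → no win

Answer: none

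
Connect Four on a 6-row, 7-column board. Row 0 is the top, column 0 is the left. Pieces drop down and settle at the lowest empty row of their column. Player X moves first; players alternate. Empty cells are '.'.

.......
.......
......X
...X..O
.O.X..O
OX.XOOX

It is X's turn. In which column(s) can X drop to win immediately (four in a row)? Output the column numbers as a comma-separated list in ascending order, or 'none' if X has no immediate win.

Answer: 3

Derivation:
col 0: drop X → no win
col 1: drop X → no win
col 2: drop X → no win
col 3: drop X → WIN!
col 4: drop X → no win
col 5: drop X → no win
col 6: drop X → no win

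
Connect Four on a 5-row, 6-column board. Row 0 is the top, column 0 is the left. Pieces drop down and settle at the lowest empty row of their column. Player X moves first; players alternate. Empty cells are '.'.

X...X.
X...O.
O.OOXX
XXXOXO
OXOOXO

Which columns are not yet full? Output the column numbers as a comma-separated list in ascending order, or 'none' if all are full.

col 0: top cell = 'X' → FULL
col 1: top cell = '.' → open
col 2: top cell = '.' → open
col 3: top cell = '.' → open
col 4: top cell = 'X' → FULL
col 5: top cell = '.' → open

Answer: 1,2,3,5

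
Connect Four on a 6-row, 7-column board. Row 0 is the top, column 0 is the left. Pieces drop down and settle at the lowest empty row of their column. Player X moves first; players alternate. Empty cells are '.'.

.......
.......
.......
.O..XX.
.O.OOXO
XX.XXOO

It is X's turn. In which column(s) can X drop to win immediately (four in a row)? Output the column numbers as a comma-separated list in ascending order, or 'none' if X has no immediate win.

col 0: drop X → no win
col 1: drop X → no win
col 2: drop X → WIN!
col 3: drop X → no win
col 4: drop X → no win
col 5: drop X → no win
col 6: drop X → no win

Answer: 2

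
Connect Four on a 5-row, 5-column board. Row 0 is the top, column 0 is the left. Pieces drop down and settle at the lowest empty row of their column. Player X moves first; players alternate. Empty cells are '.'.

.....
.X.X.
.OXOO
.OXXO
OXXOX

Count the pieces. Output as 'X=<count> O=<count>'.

X=8 O=7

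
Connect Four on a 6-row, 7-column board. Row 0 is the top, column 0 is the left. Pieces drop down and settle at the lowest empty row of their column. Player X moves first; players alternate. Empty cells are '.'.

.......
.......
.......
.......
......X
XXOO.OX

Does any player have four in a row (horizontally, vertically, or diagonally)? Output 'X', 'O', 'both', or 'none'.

none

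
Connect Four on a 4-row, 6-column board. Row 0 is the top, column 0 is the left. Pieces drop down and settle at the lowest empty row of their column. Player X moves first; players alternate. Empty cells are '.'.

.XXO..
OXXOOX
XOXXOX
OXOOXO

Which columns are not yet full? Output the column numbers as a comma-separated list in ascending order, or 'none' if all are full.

Answer: 0,4,5

Derivation:
col 0: top cell = '.' → open
col 1: top cell = 'X' → FULL
col 2: top cell = 'X' → FULL
col 3: top cell = 'O' → FULL
col 4: top cell = '.' → open
col 5: top cell = '.' → open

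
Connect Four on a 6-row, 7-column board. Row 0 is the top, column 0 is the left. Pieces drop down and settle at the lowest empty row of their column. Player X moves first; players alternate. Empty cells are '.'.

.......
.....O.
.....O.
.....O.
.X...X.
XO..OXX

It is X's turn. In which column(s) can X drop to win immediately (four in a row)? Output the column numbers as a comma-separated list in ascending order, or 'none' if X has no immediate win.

Answer: none

Derivation:
col 0: drop X → no win
col 1: drop X → no win
col 2: drop X → no win
col 3: drop X → no win
col 4: drop X → no win
col 5: drop X → no win
col 6: drop X → no win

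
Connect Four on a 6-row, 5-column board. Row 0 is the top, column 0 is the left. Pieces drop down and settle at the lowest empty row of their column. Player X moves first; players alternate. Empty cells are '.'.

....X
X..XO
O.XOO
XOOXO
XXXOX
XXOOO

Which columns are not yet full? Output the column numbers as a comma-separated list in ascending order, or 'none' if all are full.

col 0: top cell = '.' → open
col 1: top cell = '.' → open
col 2: top cell = '.' → open
col 3: top cell = '.' → open
col 4: top cell = 'X' → FULL

Answer: 0,1,2,3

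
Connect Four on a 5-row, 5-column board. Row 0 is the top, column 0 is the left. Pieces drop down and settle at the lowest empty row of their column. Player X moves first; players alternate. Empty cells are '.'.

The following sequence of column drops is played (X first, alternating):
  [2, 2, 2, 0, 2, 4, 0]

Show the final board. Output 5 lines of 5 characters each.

Move 1: X drops in col 2, lands at row 4
Move 2: O drops in col 2, lands at row 3
Move 3: X drops in col 2, lands at row 2
Move 4: O drops in col 0, lands at row 4
Move 5: X drops in col 2, lands at row 1
Move 6: O drops in col 4, lands at row 4
Move 7: X drops in col 0, lands at row 3

Answer: .....
..X..
..X..
X.O..
O.X.O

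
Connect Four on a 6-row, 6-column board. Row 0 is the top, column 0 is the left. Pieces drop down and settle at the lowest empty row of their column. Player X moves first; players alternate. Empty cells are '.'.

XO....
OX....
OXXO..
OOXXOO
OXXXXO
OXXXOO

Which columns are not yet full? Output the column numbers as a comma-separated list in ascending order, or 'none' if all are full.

col 0: top cell = 'X' → FULL
col 1: top cell = 'O' → FULL
col 2: top cell = '.' → open
col 3: top cell = '.' → open
col 4: top cell = '.' → open
col 5: top cell = '.' → open

Answer: 2,3,4,5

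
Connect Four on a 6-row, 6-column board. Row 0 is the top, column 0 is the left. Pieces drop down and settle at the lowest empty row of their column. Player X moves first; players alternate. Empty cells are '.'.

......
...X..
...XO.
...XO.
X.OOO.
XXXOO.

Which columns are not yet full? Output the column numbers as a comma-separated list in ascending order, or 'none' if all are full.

col 0: top cell = '.' → open
col 1: top cell = '.' → open
col 2: top cell = '.' → open
col 3: top cell = '.' → open
col 4: top cell = '.' → open
col 5: top cell = '.' → open

Answer: 0,1,2,3,4,5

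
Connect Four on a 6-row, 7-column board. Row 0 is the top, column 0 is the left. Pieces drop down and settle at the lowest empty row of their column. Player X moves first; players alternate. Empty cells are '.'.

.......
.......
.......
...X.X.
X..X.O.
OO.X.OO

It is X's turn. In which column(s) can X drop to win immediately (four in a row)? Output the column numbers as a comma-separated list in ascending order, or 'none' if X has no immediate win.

col 0: drop X → no win
col 1: drop X → no win
col 2: drop X → no win
col 3: drop X → WIN!
col 4: drop X → no win
col 5: drop X → no win
col 6: drop X → no win

Answer: 3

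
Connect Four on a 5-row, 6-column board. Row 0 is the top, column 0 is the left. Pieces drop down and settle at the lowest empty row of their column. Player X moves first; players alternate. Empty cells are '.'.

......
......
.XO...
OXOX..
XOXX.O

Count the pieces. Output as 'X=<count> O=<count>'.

X=6 O=5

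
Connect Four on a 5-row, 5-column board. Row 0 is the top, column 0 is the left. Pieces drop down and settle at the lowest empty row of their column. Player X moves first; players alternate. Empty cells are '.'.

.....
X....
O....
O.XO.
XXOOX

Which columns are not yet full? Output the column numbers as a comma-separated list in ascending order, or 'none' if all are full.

Answer: 0,1,2,3,4

Derivation:
col 0: top cell = '.' → open
col 1: top cell = '.' → open
col 2: top cell = '.' → open
col 3: top cell = '.' → open
col 4: top cell = '.' → open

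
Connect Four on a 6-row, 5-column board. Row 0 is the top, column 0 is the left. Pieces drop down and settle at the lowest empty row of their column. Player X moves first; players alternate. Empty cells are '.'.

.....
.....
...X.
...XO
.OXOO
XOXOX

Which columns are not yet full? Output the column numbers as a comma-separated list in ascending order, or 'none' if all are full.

col 0: top cell = '.' → open
col 1: top cell = '.' → open
col 2: top cell = '.' → open
col 3: top cell = '.' → open
col 4: top cell = '.' → open

Answer: 0,1,2,3,4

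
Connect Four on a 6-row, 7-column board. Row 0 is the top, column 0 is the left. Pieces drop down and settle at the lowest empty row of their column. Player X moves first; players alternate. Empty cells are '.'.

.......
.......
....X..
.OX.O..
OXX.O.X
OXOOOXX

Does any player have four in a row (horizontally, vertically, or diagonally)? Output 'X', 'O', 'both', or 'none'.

none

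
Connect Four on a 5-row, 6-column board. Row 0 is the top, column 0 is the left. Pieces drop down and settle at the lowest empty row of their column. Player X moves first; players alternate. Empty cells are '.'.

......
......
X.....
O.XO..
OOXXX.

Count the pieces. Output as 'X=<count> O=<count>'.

X=5 O=4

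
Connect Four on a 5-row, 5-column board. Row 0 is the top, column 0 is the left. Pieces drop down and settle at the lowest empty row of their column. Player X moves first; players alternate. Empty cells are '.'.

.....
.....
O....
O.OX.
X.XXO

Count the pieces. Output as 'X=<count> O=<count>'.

X=4 O=4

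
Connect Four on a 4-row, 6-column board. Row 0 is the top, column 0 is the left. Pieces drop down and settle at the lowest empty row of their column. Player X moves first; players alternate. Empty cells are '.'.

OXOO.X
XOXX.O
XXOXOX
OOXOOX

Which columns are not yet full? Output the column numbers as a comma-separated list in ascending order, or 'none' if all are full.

Answer: 4

Derivation:
col 0: top cell = 'O' → FULL
col 1: top cell = 'X' → FULL
col 2: top cell = 'O' → FULL
col 3: top cell = 'O' → FULL
col 4: top cell = '.' → open
col 5: top cell = 'X' → FULL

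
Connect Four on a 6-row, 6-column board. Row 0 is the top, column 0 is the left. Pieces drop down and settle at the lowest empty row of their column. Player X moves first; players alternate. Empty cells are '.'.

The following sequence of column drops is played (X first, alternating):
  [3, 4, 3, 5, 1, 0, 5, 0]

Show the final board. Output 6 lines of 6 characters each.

Answer: ......
......
......
......
O..X.X
OX.XOO

Derivation:
Move 1: X drops in col 3, lands at row 5
Move 2: O drops in col 4, lands at row 5
Move 3: X drops in col 3, lands at row 4
Move 4: O drops in col 5, lands at row 5
Move 5: X drops in col 1, lands at row 5
Move 6: O drops in col 0, lands at row 5
Move 7: X drops in col 5, lands at row 4
Move 8: O drops in col 0, lands at row 4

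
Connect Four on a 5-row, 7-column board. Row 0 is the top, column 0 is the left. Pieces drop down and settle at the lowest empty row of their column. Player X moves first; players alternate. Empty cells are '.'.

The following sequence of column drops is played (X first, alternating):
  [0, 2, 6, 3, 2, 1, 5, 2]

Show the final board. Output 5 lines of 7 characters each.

Answer: .......
.......
..O....
..X....
XOOO.XX

Derivation:
Move 1: X drops in col 0, lands at row 4
Move 2: O drops in col 2, lands at row 4
Move 3: X drops in col 6, lands at row 4
Move 4: O drops in col 3, lands at row 4
Move 5: X drops in col 2, lands at row 3
Move 6: O drops in col 1, lands at row 4
Move 7: X drops in col 5, lands at row 4
Move 8: O drops in col 2, lands at row 2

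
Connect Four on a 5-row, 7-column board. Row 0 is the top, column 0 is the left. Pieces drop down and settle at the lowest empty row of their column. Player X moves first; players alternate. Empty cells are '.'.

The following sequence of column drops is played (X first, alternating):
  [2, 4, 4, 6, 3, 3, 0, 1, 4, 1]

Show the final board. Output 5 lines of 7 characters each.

Answer: .......
.......
....X..
.O.OX..
XOXXO.O

Derivation:
Move 1: X drops in col 2, lands at row 4
Move 2: O drops in col 4, lands at row 4
Move 3: X drops in col 4, lands at row 3
Move 4: O drops in col 6, lands at row 4
Move 5: X drops in col 3, lands at row 4
Move 6: O drops in col 3, lands at row 3
Move 7: X drops in col 0, lands at row 4
Move 8: O drops in col 1, lands at row 4
Move 9: X drops in col 4, lands at row 2
Move 10: O drops in col 1, lands at row 3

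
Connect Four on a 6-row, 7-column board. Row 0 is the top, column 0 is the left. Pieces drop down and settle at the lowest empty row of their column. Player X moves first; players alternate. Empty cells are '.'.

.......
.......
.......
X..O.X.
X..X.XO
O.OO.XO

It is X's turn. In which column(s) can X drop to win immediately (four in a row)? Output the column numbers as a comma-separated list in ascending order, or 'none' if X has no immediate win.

Answer: 5

Derivation:
col 0: drop X → no win
col 1: drop X → no win
col 2: drop X → no win
col 3: drop X → no win
col 4: drop X → no win
col 5: drop X → WIN!
col 6: drop X → no win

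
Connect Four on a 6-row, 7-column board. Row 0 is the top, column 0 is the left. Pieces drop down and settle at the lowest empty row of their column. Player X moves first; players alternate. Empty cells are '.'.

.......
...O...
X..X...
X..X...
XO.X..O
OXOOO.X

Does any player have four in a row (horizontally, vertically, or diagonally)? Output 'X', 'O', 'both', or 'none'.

none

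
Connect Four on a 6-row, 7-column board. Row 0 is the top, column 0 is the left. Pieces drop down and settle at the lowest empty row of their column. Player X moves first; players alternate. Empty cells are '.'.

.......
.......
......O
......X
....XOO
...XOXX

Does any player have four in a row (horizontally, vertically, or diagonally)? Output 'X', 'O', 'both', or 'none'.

none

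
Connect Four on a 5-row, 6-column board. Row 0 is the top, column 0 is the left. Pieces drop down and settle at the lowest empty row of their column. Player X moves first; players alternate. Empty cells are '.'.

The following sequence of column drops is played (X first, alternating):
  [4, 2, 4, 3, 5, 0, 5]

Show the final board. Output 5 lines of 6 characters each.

Answer: ......
......
......
....XX
O.OOXX

Derivation:
Move 1: X drops in col 4, lands at row 4
Move 2: O drops in col 2, lands at row 4
Move 3: X drops in col 4, lands at row 3
Move 4: O drops in col 3, lands at row 4
Move 5: X drops in col 5, lands at row 4
Move 6: O drops in col 0, lands at row 4
Move 7: X drops in col 5, lands at row 3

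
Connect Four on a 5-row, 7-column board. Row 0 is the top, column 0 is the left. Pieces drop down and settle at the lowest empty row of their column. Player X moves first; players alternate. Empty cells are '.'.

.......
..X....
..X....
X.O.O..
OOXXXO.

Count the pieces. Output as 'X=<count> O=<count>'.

X=6 O=5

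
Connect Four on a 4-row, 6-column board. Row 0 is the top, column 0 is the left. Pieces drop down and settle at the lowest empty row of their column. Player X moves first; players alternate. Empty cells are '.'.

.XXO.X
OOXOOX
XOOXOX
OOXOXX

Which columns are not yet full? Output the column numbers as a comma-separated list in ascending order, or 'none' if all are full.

col 0: top cell = '.' → open
col 1: top cell = 'X' → FULL
col 2: top cell = 'X' → FULL
col 3: top cell = 'O' → FULL
col 4: top cell = '.' → open
col 5: top cell = 'X' → FULL

Answer: 0,4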